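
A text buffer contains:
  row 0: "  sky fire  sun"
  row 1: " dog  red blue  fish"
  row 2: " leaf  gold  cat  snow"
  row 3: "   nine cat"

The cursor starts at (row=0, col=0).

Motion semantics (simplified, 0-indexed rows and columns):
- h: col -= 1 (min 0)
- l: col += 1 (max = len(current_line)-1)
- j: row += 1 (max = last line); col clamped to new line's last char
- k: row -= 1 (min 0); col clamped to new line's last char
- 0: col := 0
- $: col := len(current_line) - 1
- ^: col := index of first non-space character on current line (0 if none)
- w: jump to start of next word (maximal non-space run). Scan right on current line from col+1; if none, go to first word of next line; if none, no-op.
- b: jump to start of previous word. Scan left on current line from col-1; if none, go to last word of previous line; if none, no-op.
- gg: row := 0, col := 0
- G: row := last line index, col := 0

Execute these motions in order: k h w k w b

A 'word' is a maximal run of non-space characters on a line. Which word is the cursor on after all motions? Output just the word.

Answer: sky

Derivation:
After 1 (k): row=0 col=0 char='_'
After 2 (h): row=0 col=0 char='_'
After 3 (w): row=0 col=2 char='s'
After 4 (k): row=0 col=2 char='s'
After 5 (w): row=0 col=6 char='f'
After 6 (b): row=0 col=2 char='s'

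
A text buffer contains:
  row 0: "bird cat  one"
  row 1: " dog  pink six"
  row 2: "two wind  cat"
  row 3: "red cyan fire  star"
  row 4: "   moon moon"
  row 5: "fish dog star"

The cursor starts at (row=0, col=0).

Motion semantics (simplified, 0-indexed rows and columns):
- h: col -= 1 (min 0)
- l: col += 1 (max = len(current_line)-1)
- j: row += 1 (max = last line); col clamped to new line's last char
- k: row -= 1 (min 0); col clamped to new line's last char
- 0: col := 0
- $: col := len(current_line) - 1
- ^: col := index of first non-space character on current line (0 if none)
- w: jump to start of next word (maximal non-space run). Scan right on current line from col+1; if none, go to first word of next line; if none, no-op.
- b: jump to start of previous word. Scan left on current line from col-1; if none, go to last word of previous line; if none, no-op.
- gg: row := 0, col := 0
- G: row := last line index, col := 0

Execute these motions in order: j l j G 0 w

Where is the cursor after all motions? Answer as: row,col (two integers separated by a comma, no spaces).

After 1 (j): row=1 col=0 char='_'
After 2 (l): row=1 col=1 char='d'
After 3 (j): row=2 col=1 char='w'
After 4 (G): row=5 col=0 char='f'
After 5 (0): row=5 col=0 char='f'
After 6 (w): row=5 col=5 char='d'

Answer: 5,5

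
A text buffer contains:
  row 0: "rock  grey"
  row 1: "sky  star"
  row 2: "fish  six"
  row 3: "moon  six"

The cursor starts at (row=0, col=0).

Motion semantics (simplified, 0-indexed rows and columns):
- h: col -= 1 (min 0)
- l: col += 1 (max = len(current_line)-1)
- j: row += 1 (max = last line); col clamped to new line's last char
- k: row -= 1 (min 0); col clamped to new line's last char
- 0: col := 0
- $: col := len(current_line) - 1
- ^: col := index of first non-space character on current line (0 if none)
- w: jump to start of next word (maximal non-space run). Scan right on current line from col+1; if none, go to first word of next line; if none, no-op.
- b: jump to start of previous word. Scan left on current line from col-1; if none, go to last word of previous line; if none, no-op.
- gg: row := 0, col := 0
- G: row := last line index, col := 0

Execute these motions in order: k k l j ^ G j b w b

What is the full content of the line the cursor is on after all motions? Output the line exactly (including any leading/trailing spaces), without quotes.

After 1 (k): row=0 col=0 char='r'
After 2 (k): row=0 col=0 char='r'
After 3 (l): row=0 col=1 char='o'
After 4 (j): row=1 col=1 char='k'
After 5 (^): row=1 col=0 char='s'
After 6 (G): row=3 col=0 char='m'
After 7 (j): row=3 col=0 char='m'
After 8 (b): row=2 col=6 char='s'
After 9 (w): row=3 col=0 char='m'
After 10 (b): row=2 col=6 char='s'

Answer: fish  six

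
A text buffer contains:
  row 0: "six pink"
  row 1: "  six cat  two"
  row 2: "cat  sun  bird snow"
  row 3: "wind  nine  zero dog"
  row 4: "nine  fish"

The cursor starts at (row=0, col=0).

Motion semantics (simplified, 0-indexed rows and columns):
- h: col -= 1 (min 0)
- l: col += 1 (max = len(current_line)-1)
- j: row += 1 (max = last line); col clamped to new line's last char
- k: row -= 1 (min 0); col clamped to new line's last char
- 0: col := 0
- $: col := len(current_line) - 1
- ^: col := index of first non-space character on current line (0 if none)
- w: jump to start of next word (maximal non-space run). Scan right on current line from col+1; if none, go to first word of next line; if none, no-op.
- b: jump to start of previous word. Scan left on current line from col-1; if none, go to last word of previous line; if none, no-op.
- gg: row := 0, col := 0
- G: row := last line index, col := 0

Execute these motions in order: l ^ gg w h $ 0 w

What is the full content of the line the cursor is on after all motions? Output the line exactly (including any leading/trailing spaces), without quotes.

Answer: six pink

Derivation:
After 1 (l): row=0 col=1 char='i'
After 2 (^): row=0 col=0 char='s'
After 3 (gg): row=0 col=0 char='s'
After 4 (w): row=0 col=4 char='p'
After 5 (h): row=0 col=3 char='_'
After 6 ($): row=0 col=7 char='k'
After 7 (0): row=0 col=0 char='s'
After 8 (w): row=0 col=4 char='p'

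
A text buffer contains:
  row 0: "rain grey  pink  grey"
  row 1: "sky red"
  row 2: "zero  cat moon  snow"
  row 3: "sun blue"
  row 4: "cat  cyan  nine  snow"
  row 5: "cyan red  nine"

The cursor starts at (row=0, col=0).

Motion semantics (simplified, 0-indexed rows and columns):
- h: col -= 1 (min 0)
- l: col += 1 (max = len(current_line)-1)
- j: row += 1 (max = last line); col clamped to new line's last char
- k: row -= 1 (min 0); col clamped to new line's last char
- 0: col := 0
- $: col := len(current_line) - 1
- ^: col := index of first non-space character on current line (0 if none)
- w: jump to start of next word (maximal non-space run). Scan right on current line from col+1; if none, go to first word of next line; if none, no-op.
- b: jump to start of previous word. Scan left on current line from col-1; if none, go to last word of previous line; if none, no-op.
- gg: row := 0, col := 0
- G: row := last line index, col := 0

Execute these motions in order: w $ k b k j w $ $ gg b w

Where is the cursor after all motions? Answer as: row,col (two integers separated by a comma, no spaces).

After 1 (w): row=0 col=5 char='g'
After 2 ($): row=0 col=20 char='y'
After 3 (k): row=0 col=20 char='y'
After 4 (b): row=0 col=17 char='g'
After 5 (k): row=0 col=17 char='g'
After 6 (j): row=1 col=6 char='d'
After 7 (w): row=2 col=0 char='z'
After 8 ($): row=2 col=19 char='w'
After 9 ($): row=2 col=19 char='w'
After 10 (gg): row=0 col=0 char='r'
After 11 (b): row=0 col=0 char='r'
After 12 (w): row=0 col=5 char='g'

Answer: 0,5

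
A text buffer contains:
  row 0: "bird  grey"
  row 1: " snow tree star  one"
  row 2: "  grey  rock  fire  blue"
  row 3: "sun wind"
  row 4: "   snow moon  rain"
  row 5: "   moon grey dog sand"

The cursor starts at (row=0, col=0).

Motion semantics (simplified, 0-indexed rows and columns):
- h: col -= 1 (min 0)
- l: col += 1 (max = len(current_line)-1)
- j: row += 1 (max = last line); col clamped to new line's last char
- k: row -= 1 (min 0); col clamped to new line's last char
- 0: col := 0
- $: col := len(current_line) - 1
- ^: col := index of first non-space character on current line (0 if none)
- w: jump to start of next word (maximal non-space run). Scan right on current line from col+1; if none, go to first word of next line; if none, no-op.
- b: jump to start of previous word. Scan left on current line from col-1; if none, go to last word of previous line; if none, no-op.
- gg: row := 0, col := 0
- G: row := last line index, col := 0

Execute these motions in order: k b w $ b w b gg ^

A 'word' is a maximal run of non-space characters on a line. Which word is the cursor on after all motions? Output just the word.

Answer: bird

Derivation:
After 1 (k): row=0 col=0 char='b'
After 2 (b): row=0 col=0 char='b'
After 3 (w): row=0 col=6 char='g'
After 4 ($): row=0 col=9 char='y'
After 5 (b): row=0 col=6 char='g'
After 6 (w): row=1 col=1 char='s'
After 7 (b): row=0 col=6 char='g'
After 8 (gg): row=0 col=0 char='b'
After 9 (^): row=0 col=0 char='b'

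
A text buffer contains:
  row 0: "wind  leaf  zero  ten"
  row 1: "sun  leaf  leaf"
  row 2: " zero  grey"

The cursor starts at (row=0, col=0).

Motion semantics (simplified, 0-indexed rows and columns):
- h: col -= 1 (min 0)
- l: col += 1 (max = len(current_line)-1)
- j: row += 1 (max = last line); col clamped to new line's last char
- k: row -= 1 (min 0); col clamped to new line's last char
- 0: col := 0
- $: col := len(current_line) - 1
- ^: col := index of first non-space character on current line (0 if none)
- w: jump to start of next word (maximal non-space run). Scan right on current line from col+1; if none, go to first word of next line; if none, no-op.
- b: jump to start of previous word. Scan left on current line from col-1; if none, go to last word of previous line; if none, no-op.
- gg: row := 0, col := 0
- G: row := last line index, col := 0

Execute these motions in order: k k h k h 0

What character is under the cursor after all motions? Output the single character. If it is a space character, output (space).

After 1 (k): row=0 col=0 char='w'
After 2 (k): row=0 col=0 char='w'
After 3 (h): row=0 col=0 char='w'
After 4 (k): row=0 col=0 char='w'
After 5 (h): row=0 col=0 char='w'
After 6 (0): row=0 col=0 char='w'

Answer: w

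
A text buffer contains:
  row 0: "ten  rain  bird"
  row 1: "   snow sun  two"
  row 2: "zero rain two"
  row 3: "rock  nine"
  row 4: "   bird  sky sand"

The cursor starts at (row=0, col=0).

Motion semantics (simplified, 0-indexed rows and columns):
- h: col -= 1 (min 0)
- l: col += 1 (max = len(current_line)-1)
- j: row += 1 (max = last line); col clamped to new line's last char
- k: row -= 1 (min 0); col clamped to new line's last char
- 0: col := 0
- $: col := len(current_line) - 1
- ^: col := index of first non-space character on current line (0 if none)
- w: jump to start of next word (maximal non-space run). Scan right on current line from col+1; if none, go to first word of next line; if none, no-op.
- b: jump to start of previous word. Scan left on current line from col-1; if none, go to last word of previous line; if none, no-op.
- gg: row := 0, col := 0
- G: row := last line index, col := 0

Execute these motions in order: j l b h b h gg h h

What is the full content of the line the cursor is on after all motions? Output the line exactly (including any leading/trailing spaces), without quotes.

After 1 (j): row=1 col=0 char='_'
After 2 (l): row=1 col=1 char='_'
After 3 (b): row=0 col=11 char='b'
After 4 (h): row=0 col=10 char='_'
After 5 (b): row=0 col=5 char='r'
After 6 (h): row=0 col=4 char='_'
After 7 (gg): row=0 col=0 char='t'
After 8 (h): row=0 col=0 char='t'
After 9 (h): row=0 col=0 char='t'

Answer: ten  rain  bird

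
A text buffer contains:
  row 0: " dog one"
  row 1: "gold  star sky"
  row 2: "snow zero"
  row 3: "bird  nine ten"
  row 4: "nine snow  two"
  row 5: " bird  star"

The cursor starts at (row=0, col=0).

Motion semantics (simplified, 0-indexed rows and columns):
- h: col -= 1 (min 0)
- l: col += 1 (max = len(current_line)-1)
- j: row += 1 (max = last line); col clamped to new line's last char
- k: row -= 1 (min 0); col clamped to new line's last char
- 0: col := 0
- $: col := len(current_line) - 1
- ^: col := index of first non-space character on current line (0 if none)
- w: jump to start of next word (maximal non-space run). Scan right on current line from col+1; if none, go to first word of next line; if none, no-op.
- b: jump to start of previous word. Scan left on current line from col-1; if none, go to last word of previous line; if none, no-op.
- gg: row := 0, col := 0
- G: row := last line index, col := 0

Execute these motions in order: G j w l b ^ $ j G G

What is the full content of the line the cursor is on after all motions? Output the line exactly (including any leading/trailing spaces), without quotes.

Answer:  bird  star

Derivation:
After 1 (G): row=5 col=0 char='_'
After 2 (j): row=5 col=0 char='_'
After 3 (w): row=5 col=1 char='b'
After 4 (l): row=5 col=2 char='i'
After 5 (b): row=5 col=1 char='b'
After 6 (^): row=5 col=1 char='b'
After 7 ($): row=5 col=10 char='r'
After 8 (j): row=5 col=10 char='r'
After 9 (G): row=5 col=0 char='_'
After 10 (G): row=5 col=0 char='_'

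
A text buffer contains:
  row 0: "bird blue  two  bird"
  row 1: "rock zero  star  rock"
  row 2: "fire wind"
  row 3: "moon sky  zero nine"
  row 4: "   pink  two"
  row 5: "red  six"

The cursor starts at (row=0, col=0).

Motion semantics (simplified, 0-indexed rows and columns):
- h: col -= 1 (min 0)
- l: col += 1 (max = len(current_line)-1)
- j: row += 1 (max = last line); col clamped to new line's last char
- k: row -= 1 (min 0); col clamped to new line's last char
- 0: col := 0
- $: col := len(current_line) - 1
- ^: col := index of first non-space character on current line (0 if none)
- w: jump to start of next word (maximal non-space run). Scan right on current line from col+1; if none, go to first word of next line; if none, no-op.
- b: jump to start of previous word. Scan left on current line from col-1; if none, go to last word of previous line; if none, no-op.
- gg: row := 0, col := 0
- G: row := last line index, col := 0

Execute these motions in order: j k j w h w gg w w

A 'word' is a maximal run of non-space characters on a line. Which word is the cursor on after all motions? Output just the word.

Answer: two

Derivation:
After 1 (j): row=1 col=0 char='r'
After 2 (k): row=0 col=0 char='b'
After 3 (j): row=1 col=0 char='r'
After 4 (w): row=1 col=5 char='z'
After 5 (h): row=1 col=4 char='_'
After 6 (w): row=1 col=5 char='z'
After 7 (gg): row=0 col=0 char='b'
After 8 (w): row=0 col=5 char='b'
After 9 (w): row=0 col=11 char='t'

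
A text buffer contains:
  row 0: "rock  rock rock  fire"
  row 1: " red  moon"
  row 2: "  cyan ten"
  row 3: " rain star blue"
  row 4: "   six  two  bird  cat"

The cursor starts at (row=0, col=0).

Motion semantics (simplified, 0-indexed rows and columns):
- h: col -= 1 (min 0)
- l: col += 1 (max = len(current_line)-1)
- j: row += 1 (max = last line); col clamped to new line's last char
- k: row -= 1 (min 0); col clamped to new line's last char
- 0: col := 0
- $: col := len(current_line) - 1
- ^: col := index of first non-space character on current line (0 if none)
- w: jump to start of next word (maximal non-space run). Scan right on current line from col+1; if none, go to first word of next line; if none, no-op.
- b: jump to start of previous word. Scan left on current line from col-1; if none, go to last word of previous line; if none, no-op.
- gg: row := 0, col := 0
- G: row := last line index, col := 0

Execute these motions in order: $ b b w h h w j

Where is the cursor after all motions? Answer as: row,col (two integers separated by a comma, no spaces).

After 1 ($): row=0 col=20 char='e'
After 2 (b): row=0 col=17 char='f'
After 3 (b): row=0 col=11 char='r'
After 4 (w): row=0 col=17 char='f'
After 5 (h): row=0 col=16 char='_'
After 6 (h): row=0 col=15 char='_'
After 7 (w): row=0 col=17 char='f'
After 8 (j): row=1 col=9 char='n'

Answer: 1,9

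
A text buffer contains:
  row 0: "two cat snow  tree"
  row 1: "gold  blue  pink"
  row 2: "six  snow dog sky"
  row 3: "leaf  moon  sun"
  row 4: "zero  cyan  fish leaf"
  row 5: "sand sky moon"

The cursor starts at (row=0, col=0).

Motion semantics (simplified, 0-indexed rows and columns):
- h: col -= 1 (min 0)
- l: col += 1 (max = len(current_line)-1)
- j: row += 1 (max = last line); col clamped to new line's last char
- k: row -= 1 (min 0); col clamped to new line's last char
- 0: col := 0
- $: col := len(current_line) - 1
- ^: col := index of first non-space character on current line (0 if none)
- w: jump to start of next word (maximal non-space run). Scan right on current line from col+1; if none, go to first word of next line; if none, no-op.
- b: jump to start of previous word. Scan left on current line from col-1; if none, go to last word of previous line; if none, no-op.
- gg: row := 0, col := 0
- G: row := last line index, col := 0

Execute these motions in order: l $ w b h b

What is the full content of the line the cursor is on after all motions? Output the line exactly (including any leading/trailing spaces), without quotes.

After 1 (l): row=0 col=1 char='w'
After 2 ($): row=0 col=17 char='e'
After 3 (w): row=1 col=0 char='g'
After 4 (b): row=0 col=14 char='t'
After 5 (h): row=0 col=13 char='_'
After 6 (b): row=0 col=8 char='s'

Answer: two cat snow  tree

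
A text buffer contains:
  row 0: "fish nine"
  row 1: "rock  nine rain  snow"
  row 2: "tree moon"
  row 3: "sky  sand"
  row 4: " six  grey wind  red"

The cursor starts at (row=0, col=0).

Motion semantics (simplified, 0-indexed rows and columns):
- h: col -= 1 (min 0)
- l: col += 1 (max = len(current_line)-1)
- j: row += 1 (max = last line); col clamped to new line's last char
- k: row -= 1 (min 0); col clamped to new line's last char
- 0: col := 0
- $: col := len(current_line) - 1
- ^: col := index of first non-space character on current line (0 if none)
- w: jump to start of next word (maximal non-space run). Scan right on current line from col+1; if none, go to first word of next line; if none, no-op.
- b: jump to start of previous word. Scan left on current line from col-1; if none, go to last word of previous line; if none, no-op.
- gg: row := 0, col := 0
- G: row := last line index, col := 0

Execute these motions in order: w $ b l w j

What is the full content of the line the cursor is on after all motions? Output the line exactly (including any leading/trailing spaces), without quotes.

After 1 (w): row=0 col=5 char='n'
After 2 ($): row=0 col=8 char='e'
After 3 (b): row=0 col=5 char='n'
After 4 (l): row=0 col=6 char='i'
After 5 (w): row=1 col=0 char='r'
After 6 (j): row=2 col=0 char='t'

Answer: tree moon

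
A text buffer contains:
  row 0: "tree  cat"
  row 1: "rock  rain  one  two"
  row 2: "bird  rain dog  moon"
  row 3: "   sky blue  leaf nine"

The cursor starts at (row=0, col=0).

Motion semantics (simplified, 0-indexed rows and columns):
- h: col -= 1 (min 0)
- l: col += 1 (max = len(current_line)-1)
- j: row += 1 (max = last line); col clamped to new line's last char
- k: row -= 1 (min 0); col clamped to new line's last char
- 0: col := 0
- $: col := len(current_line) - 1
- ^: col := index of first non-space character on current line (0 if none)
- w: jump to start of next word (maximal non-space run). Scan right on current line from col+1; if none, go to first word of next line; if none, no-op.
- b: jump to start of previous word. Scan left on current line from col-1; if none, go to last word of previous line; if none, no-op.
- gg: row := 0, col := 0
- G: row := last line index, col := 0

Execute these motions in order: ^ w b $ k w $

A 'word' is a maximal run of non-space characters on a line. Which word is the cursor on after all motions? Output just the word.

After 1 (^): row=0 col=0 char='t'
After 2 (w): row=0 col=6 char='c'
After 3 (b): row=0 col=0 char='t'
After 4 ($): row=0 col=8 char='t'
After 5 (k): row=0 col=8 char='t'
After 6 (w): row=1 col=0 char='r'
After 7 ($): row=1 col=19 char='o'

Answer: two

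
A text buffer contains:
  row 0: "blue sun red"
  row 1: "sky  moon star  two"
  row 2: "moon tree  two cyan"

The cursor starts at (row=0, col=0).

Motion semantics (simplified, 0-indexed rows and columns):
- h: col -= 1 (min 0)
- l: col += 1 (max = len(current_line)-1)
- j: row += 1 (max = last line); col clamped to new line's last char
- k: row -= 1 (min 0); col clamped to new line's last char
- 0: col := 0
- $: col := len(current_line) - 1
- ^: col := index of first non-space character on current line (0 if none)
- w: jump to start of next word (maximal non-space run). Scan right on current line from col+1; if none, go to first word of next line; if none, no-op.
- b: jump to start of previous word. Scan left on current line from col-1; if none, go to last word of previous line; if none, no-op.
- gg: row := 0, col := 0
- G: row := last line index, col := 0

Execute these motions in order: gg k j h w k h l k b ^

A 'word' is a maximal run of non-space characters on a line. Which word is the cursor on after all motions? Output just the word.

Answer: blue

Derivation:
After 1 (gg): row=0 col=0 char='b'
After 2 (k): row=0 col=0 char='b'
After 3 (j): row=1 col=0 char='s'
After 4 (h): row=1 col=0 char='s'
After 5 (w): row=1 col=5 char='m'
After 6 (k): row=0 col=5 char='s'
After 7 (h): row=0 col=4 char='_'
After 8 (l): row=0 col=5 char='s'
After 9 (k): row=0 col=5 char='s'
After 10 (b): row=0 col=0 char='b'
After 11 (^): row=0 col=0 char='b'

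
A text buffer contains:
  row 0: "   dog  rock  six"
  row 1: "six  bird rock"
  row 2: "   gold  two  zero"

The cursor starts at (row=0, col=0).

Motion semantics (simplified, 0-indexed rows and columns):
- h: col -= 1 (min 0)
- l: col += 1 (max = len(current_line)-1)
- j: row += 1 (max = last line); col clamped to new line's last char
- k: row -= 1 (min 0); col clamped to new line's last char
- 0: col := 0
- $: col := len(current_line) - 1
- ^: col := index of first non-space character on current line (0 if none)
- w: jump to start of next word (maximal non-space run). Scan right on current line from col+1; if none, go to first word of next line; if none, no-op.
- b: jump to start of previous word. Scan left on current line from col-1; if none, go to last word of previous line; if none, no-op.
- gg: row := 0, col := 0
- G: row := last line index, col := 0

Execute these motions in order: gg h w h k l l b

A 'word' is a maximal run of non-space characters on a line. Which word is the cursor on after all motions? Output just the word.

Answer: dog

Derivation:
After 1 (gg): row=0 col=0 char='_'
After 2 (h): row=0 col=0 char='_'
After 3 (w): row=0 col=3 char='d'
After 4 (h): row=0 col=2 char='_'
After 5 (k): row=0 col=2 char='_'
After 6 (l): row=0 col=3 char='d'
After 7 (l): row=0 col=4 char='o'
After 8 (b): row=0 col=3 char='d'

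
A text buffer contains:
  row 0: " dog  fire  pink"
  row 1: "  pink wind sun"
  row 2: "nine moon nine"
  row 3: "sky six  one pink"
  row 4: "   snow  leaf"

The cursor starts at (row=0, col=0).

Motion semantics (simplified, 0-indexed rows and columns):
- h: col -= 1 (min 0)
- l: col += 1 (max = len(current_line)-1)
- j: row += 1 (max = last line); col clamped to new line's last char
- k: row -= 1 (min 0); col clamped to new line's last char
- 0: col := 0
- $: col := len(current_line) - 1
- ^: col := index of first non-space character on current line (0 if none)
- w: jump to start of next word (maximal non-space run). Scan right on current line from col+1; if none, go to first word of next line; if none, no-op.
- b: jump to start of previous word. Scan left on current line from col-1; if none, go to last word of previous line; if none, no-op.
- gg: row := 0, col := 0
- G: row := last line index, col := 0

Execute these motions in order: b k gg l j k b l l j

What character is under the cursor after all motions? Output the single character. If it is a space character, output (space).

After 1 (b): row=0 col=0 char='_'
After 2 (k): row=0 col=0 char='_'
After 3 (gg): row=0 col=0 char='_'
After 4 (l): row=0 col=1 char='d'
After 5 (j): row=1 col=1 char='_'
After 6 (k): row=0 col=1 char='d'
After 7 (b): row=0 col=1 char='d'
After 8 (l): row=0 col=2 char='o'
After 9 (l): row=0 col=3 char='g'
After 10 (j): row=1 col=3 char='i'

Answer: i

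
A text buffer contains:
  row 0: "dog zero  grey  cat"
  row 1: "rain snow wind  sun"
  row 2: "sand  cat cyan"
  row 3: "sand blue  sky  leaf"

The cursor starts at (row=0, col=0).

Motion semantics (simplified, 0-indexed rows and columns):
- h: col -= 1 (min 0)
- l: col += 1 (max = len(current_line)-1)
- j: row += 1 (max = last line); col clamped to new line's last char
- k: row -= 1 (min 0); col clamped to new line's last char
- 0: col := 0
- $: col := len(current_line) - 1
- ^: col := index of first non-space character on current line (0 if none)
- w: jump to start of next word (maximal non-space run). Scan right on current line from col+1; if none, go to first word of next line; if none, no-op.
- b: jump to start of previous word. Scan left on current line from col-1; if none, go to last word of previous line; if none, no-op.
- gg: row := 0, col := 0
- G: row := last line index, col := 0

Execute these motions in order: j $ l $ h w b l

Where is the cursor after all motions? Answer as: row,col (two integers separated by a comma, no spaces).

After 1 (j): row=1 col=0 char='r'
After 2 ($): row=1 col=18 char='n'
After 3 (l): row=1 col=18 char='n'
After 4 ($): row=1 col=18 char='n'
After 5 (h): row=1 col=17 char='u'
After 6 (w): row=2 col=0 char='s'
After 7 (b): row=1 col=16 char='s'
After 8 (l): row=1 col=17 char='u'

Answer: 1,17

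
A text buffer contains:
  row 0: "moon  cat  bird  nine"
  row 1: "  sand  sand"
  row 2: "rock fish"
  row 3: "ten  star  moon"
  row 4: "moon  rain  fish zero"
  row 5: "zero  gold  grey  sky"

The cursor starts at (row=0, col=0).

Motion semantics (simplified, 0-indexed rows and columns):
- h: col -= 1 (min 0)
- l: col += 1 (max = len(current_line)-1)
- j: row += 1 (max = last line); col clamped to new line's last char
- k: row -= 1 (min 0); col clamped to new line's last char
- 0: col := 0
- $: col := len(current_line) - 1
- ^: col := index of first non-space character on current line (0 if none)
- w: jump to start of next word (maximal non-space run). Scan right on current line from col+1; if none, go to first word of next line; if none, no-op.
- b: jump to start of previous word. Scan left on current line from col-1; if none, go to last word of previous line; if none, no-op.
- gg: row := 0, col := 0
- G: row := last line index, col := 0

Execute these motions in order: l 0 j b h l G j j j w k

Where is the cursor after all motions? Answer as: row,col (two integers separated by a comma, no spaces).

After 1 (l): row=0 col=1 char='o'
After 2 (0): row=0 col=0 char='m'
After 3 (j): row=1 col=0 char='_'
After 4 (b): row=0 col=17 char='n'
After 5 (h): row=0 col=16 char='_'
After 6 (l): row=0 col=17 char='n'
After 7 (G): row=5 col=0 char='z'
After 8 (j): row=5 col=0 char='z'
After 9 (j): row=5 col=0 char='z'
After 10 (j): row=5 col=0 char='z'
After 11 (w): row=5 col=6 char='g'
After 12 (k): row=4 col=6 char='r'

Answer: 4,6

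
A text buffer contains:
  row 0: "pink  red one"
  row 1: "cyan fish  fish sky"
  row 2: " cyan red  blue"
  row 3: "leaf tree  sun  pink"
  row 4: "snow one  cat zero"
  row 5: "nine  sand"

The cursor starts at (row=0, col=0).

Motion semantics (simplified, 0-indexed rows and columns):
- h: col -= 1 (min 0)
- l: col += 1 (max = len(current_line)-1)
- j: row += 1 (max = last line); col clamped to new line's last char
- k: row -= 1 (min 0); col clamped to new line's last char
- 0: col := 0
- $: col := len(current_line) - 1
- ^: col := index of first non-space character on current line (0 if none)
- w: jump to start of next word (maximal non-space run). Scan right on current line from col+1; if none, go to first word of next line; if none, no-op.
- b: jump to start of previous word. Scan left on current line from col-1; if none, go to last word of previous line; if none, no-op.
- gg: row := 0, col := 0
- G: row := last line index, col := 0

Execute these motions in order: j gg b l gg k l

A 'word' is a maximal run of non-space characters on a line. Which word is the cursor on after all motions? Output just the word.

Answer: pink

Derivation:
After 1 (j): row=1 col=0 char='c'
After 2 (gg): row=0 col=0 char='p'
After 3 (b): row=0 col=0 char='p'
After 4 (l): row=0 col=1 char='i'
After 5 (gg): row=0 col=0 char='p'
After 6 (k): row=0 col=0 char='p'
After 7 (l): row=0 col=1 char='i'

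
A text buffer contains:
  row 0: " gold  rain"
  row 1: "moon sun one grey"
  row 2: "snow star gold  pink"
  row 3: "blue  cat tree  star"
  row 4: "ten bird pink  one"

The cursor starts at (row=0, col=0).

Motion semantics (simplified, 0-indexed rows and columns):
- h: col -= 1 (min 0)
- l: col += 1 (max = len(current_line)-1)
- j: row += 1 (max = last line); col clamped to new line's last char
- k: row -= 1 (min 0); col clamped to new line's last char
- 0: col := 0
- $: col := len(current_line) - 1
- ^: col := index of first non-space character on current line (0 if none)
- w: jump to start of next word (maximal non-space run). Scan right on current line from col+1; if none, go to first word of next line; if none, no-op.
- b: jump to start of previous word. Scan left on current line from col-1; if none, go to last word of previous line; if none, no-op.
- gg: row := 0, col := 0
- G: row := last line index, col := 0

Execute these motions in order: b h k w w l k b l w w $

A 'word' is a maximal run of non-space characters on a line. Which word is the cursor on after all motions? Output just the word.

Answer: grey

Derivation:
After 1 (b): row=0 col=0 char='_'
After 2 (h): row=0 col=0 char='_'
After 3 (k): row=0 col=0 char='_'
After 4 (w): row=0 col=1 char='g'
After 5 (w): row=0 col=7 char='r'
After 6 (l): row=0 col=8 char='a'
After 7 (k): row=0 col=8 char='a'
After 8 (b): row=0 col=7 char='r'
After 9 (l): row=0 col=8 char='a'
After 10 (w): row=1 col=0 char='m'
After 11 (w): row=1 col=5 char='s'
After 12 ($): row=1 col=16 char='y'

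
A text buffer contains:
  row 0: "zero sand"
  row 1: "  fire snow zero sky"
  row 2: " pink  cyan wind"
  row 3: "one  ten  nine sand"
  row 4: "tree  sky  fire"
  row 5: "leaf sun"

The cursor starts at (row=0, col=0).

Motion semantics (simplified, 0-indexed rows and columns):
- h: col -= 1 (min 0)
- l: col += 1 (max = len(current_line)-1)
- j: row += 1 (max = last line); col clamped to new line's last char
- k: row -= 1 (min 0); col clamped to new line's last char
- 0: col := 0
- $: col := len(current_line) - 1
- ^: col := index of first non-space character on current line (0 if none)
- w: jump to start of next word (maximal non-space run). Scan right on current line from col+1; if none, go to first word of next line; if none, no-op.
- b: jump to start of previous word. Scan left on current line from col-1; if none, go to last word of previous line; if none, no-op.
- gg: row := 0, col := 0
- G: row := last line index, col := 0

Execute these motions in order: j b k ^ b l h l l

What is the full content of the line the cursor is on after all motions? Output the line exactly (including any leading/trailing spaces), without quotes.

Answer: zero sand

Derivation:
After 1 (j): row=1 col=0 char='_'
After 2 (b): row=0 col=5 char='s'
After 3 (k): row=0 col=5 char='s'
After 4 (^): row=0 col=0 char='z'
After 5 (b): row=0 col=0 char='z'
After 6 (l): row=0 col=1 char='e'
After 7 (h): row=0 col=0 char='z'
After 8 (l): row=0 col=1 char='e'
After 9 (l): row=0 col=2 char='r'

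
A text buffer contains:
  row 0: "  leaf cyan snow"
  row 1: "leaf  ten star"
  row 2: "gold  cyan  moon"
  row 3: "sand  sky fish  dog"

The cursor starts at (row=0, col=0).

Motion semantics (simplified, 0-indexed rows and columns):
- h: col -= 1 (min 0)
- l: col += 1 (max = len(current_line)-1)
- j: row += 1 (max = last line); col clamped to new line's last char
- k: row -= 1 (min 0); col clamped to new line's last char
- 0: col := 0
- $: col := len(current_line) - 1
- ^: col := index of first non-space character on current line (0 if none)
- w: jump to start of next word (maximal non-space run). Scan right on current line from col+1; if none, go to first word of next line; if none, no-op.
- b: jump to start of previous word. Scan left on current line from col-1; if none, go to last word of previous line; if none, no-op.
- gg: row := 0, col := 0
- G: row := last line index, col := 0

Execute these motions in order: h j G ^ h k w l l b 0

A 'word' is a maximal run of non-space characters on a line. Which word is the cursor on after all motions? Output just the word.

After 1 (h): row=0 col=0 char='_'
After 2 (j): row=1 col=0 char='l'
After 3 (G): row=3 col=0 char='s'
After 4 (^): row=3 col=0 char='s'
After 5 (h): row=3 col=0 char='s'
After 6 (k): row=2 col=0 char='g'
After 7 (w): row=2 col=6 char='c'
After 8 (l): row=2 col=7 char='y'
After 9 (l): row=2 col=8 char='a'
After 10 (b): row=2 col=6 char='c'
After 11 (0): row=2 col=0 char='g'

Answer: gold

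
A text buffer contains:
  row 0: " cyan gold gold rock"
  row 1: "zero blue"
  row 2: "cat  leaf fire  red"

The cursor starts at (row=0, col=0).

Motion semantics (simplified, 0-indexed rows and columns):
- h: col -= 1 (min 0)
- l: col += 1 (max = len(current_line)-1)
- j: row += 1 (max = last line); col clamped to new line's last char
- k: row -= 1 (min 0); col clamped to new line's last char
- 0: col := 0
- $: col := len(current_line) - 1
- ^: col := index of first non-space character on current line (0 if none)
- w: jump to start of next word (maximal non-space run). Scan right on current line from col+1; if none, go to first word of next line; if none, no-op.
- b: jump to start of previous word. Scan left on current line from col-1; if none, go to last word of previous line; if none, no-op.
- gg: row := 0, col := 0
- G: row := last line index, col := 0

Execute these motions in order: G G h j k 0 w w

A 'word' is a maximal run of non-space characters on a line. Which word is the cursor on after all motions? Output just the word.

After 1 (G): row=2 col=0 char='c'
After 2 (G): row=2 col=0 char='c'
After 3 (h): row=2 col=0 char='c'
After 4 (j): row=2 col=0 char='c'
After 5 (k): row=1 col=0 char='z'
After 6 (0): row=1 col=0 char='z'
After 7 (w): row=1 col=5 char='b'
After 8 (w): row=2 col=0 char='c'

Answer: cat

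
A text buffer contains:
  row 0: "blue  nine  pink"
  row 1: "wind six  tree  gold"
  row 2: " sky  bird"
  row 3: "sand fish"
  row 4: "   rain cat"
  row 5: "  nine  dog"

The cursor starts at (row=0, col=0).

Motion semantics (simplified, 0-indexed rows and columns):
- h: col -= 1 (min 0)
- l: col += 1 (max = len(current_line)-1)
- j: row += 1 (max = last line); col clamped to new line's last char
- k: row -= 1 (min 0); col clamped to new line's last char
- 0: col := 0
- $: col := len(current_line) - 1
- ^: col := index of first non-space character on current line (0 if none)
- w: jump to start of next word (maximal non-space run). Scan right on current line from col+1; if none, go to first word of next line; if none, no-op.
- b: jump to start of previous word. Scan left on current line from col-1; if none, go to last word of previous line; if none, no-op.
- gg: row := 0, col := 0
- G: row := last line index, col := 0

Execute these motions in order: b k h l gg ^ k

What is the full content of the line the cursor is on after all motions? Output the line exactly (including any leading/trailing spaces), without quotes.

Answer: blue  nine  pink

Derivation:
After 1 (b): row=0 col=0 char='b'
After 2 (k): row=0 col=0 char='b'
After 3 (h): row=0 col=0 char='b'
After 4 (l): row=0 col=1 char='l'
After 5 (gg): row=0 col=0 char='b'
After 6 (^): row=0 col=0 char='b'
After 7 (k): row=0 col=0 char='b'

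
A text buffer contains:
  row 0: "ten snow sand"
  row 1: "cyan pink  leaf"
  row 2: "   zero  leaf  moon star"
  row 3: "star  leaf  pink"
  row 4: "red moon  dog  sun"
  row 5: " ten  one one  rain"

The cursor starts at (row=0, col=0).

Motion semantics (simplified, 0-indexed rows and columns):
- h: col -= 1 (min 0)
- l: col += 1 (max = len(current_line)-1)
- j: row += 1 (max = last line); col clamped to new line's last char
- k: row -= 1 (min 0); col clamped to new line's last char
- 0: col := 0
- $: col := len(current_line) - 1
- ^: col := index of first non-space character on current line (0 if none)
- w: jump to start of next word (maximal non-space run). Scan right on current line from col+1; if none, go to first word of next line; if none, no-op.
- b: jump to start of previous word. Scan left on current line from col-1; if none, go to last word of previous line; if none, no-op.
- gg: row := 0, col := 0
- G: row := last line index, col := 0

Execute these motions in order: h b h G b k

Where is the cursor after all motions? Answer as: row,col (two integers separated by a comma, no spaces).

Answer: 3,15

Derivation:
After 1 (h): row=0 col=0 char='t'
After 2 (b): row=0 col=0 char='t'
After 3 (h): row=0 col=0 char='t'
After 4 (G): row=5 col=0 char='_'
After 5 (b): row=4 col=15 char='s'
After 6 (k): row=3 col=15 char='k'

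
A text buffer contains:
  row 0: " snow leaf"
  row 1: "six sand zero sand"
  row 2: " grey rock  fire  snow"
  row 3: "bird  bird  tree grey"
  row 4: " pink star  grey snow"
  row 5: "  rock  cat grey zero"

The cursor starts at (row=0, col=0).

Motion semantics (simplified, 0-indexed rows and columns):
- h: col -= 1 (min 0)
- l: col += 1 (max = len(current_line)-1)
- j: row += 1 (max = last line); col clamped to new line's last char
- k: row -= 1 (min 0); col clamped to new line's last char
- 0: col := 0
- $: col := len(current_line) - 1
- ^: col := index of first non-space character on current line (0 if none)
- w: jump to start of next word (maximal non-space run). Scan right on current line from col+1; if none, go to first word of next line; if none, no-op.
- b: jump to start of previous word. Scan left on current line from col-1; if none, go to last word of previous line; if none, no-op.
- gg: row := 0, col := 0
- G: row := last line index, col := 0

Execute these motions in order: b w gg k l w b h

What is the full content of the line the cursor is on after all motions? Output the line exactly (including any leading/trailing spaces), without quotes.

After 1 (b): row=0 col=0 char='_'
After 2 (w): row=0 col=1 char='s'
After 3 (gg): row=0 col=0 char='_'
After 4 (k): row=0 col=0 char='_'
After 5 (l): row=0 col=1 char='s'
After 6 (w): row=0 col=6 char='l'
After 7 (b): row=0 col=1 char='s'
After 8 (h): row=0 col=0 char='_'

Answer:  snow leaf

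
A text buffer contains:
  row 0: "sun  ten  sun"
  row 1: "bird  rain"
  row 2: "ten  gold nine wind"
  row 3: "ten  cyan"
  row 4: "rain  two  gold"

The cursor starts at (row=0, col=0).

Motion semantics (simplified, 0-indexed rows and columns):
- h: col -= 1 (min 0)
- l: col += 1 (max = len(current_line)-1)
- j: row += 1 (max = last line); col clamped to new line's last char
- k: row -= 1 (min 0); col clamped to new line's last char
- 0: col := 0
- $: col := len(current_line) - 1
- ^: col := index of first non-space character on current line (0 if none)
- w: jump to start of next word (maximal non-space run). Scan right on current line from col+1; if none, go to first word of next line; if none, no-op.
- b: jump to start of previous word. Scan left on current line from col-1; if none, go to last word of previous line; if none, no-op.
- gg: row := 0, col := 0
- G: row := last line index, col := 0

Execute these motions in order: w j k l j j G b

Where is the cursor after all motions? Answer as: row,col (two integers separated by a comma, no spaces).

Answer: 3,5

Derivation:
After 1 (w): row=0 col=5 char='t'
After 2 (j): row=1 col=5 char='_'
After 3 (k): row=0 col=5 char='t'
After 4 (l): row=0 col=6 char='e'
After 5 (j): row=1 col=6 char='r'
After 6 (j): row=2 col=6 char='o'
After 7 (G): row=4 col=0 char='r'
After 8 (b): row=3 col=5 char='c'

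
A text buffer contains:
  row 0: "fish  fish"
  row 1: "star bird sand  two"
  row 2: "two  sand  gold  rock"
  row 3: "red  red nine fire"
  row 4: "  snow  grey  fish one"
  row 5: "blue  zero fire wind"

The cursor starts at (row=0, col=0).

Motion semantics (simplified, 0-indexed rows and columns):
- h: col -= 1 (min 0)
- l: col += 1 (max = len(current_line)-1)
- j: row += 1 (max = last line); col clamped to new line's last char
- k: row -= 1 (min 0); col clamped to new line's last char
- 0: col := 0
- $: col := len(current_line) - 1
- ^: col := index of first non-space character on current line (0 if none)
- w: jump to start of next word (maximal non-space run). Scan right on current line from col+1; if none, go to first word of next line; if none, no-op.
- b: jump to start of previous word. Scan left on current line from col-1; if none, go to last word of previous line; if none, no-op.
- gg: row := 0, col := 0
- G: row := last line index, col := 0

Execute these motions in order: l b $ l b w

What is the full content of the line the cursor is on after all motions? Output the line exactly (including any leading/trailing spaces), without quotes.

Answer: star bird sand  two

Derivation:
After 1 (l): row=0 col=1 char='i'
After 2 (b): row=0 col=0 char='f'
After 3 ($): row=0 col=9 char='h'
After 4 (l): row=0 col=9 char='h'
After 5 (b): row=0 col=6 char='f'
After 6 (w): row=1 col=0 char='s'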